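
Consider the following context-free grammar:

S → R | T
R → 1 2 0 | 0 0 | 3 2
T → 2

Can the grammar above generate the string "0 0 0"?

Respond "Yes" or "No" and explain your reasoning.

No - no valid derivation exists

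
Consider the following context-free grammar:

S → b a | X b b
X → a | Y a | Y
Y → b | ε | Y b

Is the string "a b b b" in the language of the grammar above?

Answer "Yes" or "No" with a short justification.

No - no valid derivation exists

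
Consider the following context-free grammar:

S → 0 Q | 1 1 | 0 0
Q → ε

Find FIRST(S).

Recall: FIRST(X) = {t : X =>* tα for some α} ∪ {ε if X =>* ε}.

We compute FIRST(S) using the standard algorithm.
FIRST(Q) = {ε}
FIRST(S) = {0, 1}
Therefore, FIRST(S) = {0, 1}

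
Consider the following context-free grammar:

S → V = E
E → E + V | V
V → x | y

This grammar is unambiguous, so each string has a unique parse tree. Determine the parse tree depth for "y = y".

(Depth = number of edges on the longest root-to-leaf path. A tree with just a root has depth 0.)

3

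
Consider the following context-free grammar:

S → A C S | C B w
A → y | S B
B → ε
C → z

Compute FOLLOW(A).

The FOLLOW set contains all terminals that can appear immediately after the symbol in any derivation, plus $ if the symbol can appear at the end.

We compute FOLLOW(A) using the standard algorithm.
FOLLOW(S) starts with {$}.
FIRST(A) = {y, z}
FIRST(B) = {ε}
FIRST(C) = {z}
FIRST(S) = {y, z}
FOLLOW(A) = {z}
FOLLOW(B) = {w, z}
FOLLOW(C) = {w, y, z}
FOLLOW(S) = {$, z}
Therefore, FOLLOW(A) = {z}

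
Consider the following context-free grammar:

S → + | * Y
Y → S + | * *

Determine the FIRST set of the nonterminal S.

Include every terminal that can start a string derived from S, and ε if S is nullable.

We compute FIRST(S) using the standard algorithm.
FIRST(S) = {*, +}
FIRST(Y) = {*, +}
Therefore, FIRST(S) = {*, +}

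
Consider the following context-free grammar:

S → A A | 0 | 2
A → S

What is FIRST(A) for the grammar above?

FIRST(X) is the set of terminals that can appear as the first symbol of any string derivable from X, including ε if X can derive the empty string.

We compute FIRST(A) using the standard algorithm.
FIRST(A) = {0, 2}
FIRST(S) = {0, 2}
Therefore, FIRST(A) = {0, 2}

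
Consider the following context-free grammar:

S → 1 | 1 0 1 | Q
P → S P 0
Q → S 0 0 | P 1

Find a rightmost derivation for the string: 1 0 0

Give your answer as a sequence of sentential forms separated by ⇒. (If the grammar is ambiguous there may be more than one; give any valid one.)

S ⇒ Q ⇒ S 0 0 ⇒ 1 0 0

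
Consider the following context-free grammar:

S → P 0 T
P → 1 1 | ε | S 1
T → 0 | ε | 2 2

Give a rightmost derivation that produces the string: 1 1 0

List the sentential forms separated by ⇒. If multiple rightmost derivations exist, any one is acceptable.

S ⇒ P 0 T ⇒ P 0 ⇒ 1 1 0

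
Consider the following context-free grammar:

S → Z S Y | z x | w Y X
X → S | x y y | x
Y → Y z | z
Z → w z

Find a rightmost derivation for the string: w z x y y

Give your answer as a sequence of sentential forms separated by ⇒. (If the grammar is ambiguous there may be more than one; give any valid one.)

S ⇒ w Y X ⇒ w Y x y y ⇒ w z x y y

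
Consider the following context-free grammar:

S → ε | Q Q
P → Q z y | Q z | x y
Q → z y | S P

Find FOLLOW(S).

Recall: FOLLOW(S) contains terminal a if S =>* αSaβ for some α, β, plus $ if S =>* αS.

We compute FOLLOW(S) using the standard algorithm.
FOLLOW(S) starts with {$}.
FIRST(P) = {x, z}
FIRST(Q) = {x, z}
FIRST(S) = {x, z, ε}
FOLLOW(P) = {$, x, z}
FOLLOW(Q) = {$, x, z}
FOLLOW(S) = {$, x, z}
Therefore, FOLLOW(S) = {$, x, z}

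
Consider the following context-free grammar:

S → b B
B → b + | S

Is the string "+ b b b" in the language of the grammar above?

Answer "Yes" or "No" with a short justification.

No - no valid derivation exists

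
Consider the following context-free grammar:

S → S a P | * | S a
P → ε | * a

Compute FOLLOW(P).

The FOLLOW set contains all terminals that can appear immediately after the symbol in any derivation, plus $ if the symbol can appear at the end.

We compute FOLLOW(P) using the standard algorithm.
FOLLOW(S) starts with {$}.
FIRST(P) = {*, ε}
FIRST(S) = {*}
FOLLOW(P) = {$, a}
FOLLOW(S) = {$, a}
Therefore, FOLLOW(P) = {$, a}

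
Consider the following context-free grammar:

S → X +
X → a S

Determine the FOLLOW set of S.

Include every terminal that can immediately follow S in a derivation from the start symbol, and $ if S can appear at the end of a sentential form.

We compute FOLLOW(S) using the standard algorithm.
FOLLOW(S) starts with {$}.
FIRST(S) = {a}
FIRST(X) = {a}
FOLLOW(S) = {$, +}
FOLLOW(X) = {+}
Therefore, FOLLOW(S) = {$, +}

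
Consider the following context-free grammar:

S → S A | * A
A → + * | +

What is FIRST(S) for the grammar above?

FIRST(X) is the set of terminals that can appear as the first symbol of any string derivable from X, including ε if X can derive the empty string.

We compute FIRST(S) using the standard algorithm.
FIRST(A) = {+}
FIRST(S) = {*}
Therefore, FIRST(S) = {*}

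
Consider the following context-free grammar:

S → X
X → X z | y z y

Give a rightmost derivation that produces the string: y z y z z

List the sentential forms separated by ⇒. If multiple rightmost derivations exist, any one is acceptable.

S ⇒ X ⇒ X z ⇒ X z z ⇒ y z y z z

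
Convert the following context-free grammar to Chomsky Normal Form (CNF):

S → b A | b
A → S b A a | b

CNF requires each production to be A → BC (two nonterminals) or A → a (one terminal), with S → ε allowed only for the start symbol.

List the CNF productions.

TB → b; S → b; TA → a; A → b; S → TB A; A → S X0; X0 → TB X1; X1 → A TA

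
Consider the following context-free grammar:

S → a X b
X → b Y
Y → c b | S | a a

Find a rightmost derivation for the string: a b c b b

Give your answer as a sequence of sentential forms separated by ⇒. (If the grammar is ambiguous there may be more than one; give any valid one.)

S ⇒ a X b ⇒ a b Y b ⇒ a b c b b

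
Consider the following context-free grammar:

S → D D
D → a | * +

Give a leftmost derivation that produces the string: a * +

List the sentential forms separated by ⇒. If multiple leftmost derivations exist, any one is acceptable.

S ⇒ D D ⇒ a D ⇒ a * +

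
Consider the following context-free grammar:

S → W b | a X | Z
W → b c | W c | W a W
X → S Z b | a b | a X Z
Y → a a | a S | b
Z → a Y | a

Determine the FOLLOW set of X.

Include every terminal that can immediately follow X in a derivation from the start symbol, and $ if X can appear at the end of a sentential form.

We compute FOLLOW(X) using the standard algorithm.
FOLLOW(S) starts with {$}.
FIRST(S) = {a, b}
FIRST(W) = {b}
FIRST(X) = {a, b}
FIRST(Y) = {a, b}
FIRST(Z) = {a}
FOLLOW(S) = {$, a, b}
FOLLOW(W) = {a, b, c}
FOLLOW(X) = {$, a, b}
FOLLOW(Y) = {$, a, b}
FOLLOW(Z) = {$, a, b}
Therefore, FOLLOW(X) = {$, a, b}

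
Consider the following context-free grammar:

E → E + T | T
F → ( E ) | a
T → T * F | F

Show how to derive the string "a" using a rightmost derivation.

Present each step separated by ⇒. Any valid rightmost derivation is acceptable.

E ⇒ T ⇒ F ⇒ a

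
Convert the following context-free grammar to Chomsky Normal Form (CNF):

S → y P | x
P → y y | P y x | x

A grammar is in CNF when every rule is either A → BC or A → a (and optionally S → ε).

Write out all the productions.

TY → y; S → x; TX → x; P → x; S → TY P; P → TY TY; P → P X0; X0 → TY TX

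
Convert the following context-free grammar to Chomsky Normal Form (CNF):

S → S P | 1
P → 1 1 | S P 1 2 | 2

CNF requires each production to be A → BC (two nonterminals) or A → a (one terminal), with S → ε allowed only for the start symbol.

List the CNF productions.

S → 1; T1 → 1; T2 → 2; P → 2; S → S P; P → T1 T1; P → S X0; X0 → P X1; X1 → T1 T2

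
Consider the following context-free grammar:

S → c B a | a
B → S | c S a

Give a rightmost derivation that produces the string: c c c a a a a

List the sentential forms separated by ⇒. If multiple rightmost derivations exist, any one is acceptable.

S ⇒ c B a ⇒ c S a ⇒ c c B a a ⇒ c c c S a a a ⇒ c c c a a a a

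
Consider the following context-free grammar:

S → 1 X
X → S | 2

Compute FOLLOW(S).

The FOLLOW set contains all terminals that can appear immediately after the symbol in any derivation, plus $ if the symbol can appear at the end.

We compute FOLLOW(S) using the standard algorithm.
FOLLOW(S) starts with {$}.
FIRST(S) = {1}
FIRST(X) = {1, 2}
FOLLOW(S) = {$}
FOLLOW(X) = {$}
Therefore, FOLLOW(S) = {$}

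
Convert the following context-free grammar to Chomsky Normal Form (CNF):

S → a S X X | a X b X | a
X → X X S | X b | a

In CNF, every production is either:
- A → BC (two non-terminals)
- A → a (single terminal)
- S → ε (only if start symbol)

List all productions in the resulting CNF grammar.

TA → a; TB → b; S → a; X → a; S → TA X0; X0 → S X1; X1 → X X; S → TA X2; X2 → X X3; X3 → TB X; X → X X4; X4 → X S; X → X TB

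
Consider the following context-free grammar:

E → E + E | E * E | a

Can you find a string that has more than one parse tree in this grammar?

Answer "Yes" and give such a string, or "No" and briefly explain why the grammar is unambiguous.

Yes - the string 'a * a * a * a + a * a' has two distinct parse trees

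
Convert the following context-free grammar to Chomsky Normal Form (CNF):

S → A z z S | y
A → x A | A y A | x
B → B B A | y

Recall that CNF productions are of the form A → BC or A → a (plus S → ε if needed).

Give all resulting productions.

TZ → z; S → y; TX → x; TY → y; A → x; B → y; S → A X0; X0 → TZ X1; X1 → TZ S; A → TX A; A → A X2; X2 → TY A; B → B X3; X3 → B A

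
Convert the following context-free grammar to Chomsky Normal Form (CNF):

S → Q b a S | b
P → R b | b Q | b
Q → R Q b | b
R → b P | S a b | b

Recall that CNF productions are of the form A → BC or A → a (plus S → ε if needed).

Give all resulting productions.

TB → b; TA → a; S → b; P → b; Q → b; R → b; S → Q X0; X0 → TB X1; X1 → TA S; P → R TB; P → TB Q; Q → R X2; X2 → Q TB; R → TB P; R → S X3; X3 → TA TB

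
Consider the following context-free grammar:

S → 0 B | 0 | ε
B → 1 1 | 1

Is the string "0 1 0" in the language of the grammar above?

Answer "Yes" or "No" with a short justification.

No - no valid derivation exists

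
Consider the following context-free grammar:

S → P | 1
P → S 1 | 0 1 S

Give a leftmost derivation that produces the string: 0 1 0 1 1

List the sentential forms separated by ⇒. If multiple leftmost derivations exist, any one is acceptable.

S ⇒ P ⇒ 0 1 S ⇒ 0 1 P ⇒ 0 1 0 1 S ⇒ 0 1 0 1 1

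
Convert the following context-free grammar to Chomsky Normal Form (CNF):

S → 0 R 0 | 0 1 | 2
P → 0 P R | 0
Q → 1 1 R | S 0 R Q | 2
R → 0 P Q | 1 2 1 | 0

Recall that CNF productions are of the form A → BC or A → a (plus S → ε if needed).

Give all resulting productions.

T0 → 0; T1 → 1; S → 2; P → 0; Q → 2; T2 → 2; R → 0; S → T0 X0; X0 → R T0; S → T0 T1; P → T0 X1; X1 → P R; Q → T1 X2; X2 → T1 R; Q → S X3; X3 → T0 X4; X4 → R Q; R → T0 X5; X5 → P Q; R → T1 X6; X6 → T2 T1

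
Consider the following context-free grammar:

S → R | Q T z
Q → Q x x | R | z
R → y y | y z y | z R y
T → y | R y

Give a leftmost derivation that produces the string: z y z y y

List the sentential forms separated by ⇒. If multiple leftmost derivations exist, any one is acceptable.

S ⇒ R ⇒ z R y ⇒ z y z y y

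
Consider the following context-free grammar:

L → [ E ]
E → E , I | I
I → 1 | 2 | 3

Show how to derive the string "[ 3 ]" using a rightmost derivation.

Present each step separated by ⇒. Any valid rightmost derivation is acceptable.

L ⇒ [ E ] ⇒ [ I ] ⇒ [ 3 ]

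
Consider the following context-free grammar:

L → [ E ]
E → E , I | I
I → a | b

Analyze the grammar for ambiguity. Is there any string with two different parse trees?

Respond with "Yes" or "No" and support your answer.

No - the grammar is unambiguous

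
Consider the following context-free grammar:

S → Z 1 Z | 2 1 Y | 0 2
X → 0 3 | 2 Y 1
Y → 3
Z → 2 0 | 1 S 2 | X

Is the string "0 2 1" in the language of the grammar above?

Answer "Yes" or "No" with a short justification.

No - no valid derivation exists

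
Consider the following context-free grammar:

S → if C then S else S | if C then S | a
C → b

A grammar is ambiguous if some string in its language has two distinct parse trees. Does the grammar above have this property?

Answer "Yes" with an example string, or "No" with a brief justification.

Yes - the string 'if b then if b then a else a' has two distinct parse trees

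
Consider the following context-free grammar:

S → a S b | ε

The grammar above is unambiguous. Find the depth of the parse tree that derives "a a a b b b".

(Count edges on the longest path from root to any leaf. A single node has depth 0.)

4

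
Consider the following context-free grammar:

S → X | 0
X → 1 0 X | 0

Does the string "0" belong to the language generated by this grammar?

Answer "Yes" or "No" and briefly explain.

Yes - a valid derivation exists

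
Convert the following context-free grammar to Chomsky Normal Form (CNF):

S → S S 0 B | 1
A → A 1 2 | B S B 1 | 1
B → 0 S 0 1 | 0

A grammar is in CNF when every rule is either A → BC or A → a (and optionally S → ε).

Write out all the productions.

T0 → 0; S → 1; T1 → 1; T2 → 2; A → 1; B → 0; S → S X0; X0 → S X1; X1 → T0 B; A → A X2; X2 → T1 T2; A → B X3; X3 → S X4; X4 → B T1; B → T0 X5; X5 → S X6; X6 → T0 T1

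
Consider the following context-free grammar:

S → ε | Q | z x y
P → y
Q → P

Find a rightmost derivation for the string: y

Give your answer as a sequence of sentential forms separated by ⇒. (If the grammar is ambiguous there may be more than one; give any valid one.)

S ⇒ Q ⇒ P ⇒ y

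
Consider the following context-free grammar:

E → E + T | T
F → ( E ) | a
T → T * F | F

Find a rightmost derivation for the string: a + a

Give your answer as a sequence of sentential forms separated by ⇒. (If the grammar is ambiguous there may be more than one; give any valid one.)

E ⇒ E + T ⇒ E + F ⇒ E + a ⇒ T + a ⇒ F + a ⇒ a + a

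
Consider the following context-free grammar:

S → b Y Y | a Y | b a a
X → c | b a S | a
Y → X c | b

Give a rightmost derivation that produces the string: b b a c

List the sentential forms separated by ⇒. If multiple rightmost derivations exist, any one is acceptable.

S ⇒ b Y Y ⇒ b Y X c ⇒ b Y a c ⇒ b b a c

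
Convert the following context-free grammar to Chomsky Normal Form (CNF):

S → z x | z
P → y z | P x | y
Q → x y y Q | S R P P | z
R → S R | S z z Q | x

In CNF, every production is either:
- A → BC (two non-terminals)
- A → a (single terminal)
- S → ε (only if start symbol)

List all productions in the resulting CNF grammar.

TZ → z; TX → x; S → z; TY → y; P → y; Q → z; R → x; S → TZ TX; P → TY TZ; P → P TX; Q → TX X0; X0 → TY X1; X1 → TY Q; Q → S X2; X2 → R X3; X3 → P P; R → S R; R → S X4; X4 → TZ X5; X5 → TZ Q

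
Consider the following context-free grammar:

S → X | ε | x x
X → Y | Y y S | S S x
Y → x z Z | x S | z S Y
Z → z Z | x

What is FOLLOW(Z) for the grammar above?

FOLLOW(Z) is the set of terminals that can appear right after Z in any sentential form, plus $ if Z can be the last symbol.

We compute FOLLOW(Z) using the standard algorithm.
FOLLOW(S) starts with {$}.
FIRST(S) = {x, z, ε}
FIRST(X) = {x, z}
FIRST(Y) = {x, z}
FIRST(Z) = {x, z}
FOLLOW(S) = {$, x, y, z}
FOLLOW(X) = {$, x, y, z}
FOLLOW(Y) = {$, x, y, z}
FOLLOW(Z) = {$, x, y, z}
Therefore, FOLLOW(Z) = {$, x, y, z}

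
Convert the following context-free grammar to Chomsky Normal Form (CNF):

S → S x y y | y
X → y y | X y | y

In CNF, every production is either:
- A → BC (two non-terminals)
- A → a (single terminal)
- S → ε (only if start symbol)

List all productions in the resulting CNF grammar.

TX → x; TY → y; S → y; X → y; S → S X0; X0 → TX X1; X1 → TY TY; X → TY TY; X → X TY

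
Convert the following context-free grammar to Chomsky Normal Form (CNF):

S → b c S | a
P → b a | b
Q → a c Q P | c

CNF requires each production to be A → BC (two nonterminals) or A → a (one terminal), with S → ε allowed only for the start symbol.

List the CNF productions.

TB → b; TC → c; S → a; TA → a; P → b; Q → c; S → TB X0; X0 → TC S; P → TB TA; Q → TA X1; X1 → TC X2; X2 → Q P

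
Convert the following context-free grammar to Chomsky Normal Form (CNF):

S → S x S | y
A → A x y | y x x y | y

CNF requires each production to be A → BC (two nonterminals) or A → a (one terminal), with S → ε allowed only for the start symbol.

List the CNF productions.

TX → x; S → y; TY → y; A → y; S → S X0; X0 → TX S; A → A X1; X1 → TX TY; A → TY X2; X2 → TX X3; X3 → TX TY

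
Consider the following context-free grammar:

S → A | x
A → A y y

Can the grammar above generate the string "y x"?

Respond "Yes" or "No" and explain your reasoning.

No - no valid derivation exists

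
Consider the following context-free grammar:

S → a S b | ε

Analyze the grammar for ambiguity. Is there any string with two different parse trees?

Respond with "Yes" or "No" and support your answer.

No - the grammar is unambiguous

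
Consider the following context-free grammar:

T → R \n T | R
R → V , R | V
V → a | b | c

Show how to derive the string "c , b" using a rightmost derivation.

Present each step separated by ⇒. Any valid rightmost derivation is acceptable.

T ⇒ R ⇒ V , R ⇒ V , V ⇒ V , b ⇒ c , b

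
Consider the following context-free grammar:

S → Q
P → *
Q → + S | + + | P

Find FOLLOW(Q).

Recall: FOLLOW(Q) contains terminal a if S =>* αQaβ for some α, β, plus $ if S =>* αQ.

We compute FOLLOW(Q) using the standard algorithm.
FOLLOW(S) starts with {$}.
FIRST(P) = {*}
FIRST(Q) = {*, +}
FIRST(S) = {*, +}
FOLLOW(P) = {$}
FOLLOW(Q) = {$}
FOLLOW(S) = {$}
Therefore, FOLLOW(Q) = {$}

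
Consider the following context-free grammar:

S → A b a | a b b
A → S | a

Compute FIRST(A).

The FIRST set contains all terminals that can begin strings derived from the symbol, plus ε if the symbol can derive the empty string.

We compute FIRST(A) using the standard algorithm.
FIRST(A) = {a}
FIRST(S) = {a}
Therefore, FIRST(A) = {a}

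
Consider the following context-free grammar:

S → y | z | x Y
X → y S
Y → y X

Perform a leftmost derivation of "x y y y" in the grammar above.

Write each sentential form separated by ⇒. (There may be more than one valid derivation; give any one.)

S ⇒ x Y ⇒ x y X ⇒ x y y S ⇒ x y y y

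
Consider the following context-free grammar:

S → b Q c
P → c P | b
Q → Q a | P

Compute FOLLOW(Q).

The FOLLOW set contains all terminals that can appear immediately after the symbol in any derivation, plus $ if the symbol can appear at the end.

We compute FOLLOW(Q) using the standard algorithm.
FOLLOW(S) starts with {$}.
FIRST(P) = {b, c}
FIRST(Q) = {b, c}
FIRST(S) = {b}
FOLLOW(P) = {a, c}
FOLLOW(Q) = {a, c}
FOLLOW(S) = {$}
Therefore, FOLLOW(Q) = {a, c}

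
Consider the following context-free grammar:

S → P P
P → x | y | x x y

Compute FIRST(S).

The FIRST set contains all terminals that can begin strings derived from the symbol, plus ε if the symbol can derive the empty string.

We compute FIRST(S) using the standard algorithm.
FIRST(P) = {x, y}
FIRST(S) = {x, y}
Therefore, FIRST(S) = {x, y}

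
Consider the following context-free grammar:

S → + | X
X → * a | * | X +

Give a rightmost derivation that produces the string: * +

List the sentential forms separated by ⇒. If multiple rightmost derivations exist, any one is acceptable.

S ⇒ X ⇒ X + ⇒ * +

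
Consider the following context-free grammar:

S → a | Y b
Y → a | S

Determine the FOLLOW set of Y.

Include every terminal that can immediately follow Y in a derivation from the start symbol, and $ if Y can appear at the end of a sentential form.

We compute FOLLOW(Y) using the standard algorithm.
FOLLOW(S) starts with {$}.
FIRST(S) = {a}
FIRST(Y) = {a}
FOLLOW(S) = {$, b}
FOLLOW(Y) = {b}
Therefore, FOLLOW(Y) = {b}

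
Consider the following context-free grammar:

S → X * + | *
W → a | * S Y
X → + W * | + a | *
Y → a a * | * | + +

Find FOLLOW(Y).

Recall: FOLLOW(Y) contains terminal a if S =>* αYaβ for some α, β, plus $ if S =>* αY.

We compute FOLLOW(Y) using the standard algorithm.
FOLLOW(S) starts with {$}.
FIRST(S) = {*, +}
FIRST(W) = {*, a}
FIRST(X) = {*, +}
FIRST(Y) = {*, +, a}
FOLLOW(S) = {$, *, +, a}
FOLLOW(W) = {*}
FOLLOW(X) = {*}
FOLLOW(Y) = {*}
Therefore, FOLLOW(Y) = {*}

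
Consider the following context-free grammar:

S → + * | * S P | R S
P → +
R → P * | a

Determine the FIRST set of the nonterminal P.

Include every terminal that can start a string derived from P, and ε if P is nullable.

We compute FIRST(P) using the standard algorithm.
FIRST(P) = {+}
FIRST(R) = {+, a}
FIRST(S) = {*, +, a}
Therefore, FIRST(P) = {+}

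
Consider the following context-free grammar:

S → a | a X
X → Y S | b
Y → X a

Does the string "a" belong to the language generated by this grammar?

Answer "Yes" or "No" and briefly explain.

Yes - a valid derivation exists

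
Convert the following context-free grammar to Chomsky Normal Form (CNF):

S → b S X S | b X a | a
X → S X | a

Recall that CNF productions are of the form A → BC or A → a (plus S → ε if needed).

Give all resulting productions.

TB → b; TA → a; S → a; X → a; S → TB X0; X0 → S X1; X1 → X S; S → TB X2; X2 → X TA; X → S X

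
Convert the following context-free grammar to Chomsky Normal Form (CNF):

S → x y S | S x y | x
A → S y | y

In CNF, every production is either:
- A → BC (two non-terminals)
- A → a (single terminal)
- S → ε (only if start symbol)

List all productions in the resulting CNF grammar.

TX → x; TY → y; S → x; A → y; S → TX X0; X0 → TY S; S → S X1; X1 → TX TY; A → S TY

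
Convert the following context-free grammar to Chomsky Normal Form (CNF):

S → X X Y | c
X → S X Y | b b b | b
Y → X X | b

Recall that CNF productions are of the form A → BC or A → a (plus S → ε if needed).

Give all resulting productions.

S → c; TB → b; X → b; Y → b; S → X X0; X0 → X Y; X → S X1; X1 → X Y; X → TB X2; X2 → TB TB; Y → X X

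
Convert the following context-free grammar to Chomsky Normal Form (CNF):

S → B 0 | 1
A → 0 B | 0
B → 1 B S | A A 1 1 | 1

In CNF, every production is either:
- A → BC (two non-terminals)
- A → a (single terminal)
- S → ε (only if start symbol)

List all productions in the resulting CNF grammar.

T0 → 0; S → 1; A → 0; T1 → 1; B → 1; S → B T0; A → T0 B; B → T1 X0; X0 → B S; B → A X1; X1 → A X2; X2 → T1 T1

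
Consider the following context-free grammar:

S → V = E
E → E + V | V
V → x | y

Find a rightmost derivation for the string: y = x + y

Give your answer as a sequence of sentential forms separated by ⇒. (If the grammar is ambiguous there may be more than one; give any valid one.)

S ⇒ V = E ⇒ V = E + V ⇒ V = E + y ⇒ V = V + y ⇒ V = x + y ⇒ y = x + y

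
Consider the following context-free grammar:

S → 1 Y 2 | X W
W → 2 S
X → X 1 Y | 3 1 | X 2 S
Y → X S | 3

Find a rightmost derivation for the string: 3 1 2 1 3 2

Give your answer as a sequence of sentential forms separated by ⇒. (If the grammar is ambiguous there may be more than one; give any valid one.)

S ⇒ X W ⇒ X 2 S ⇒ X 2 1 Y 2 ⇒ X 2 1 3 2 ⇒ 3 1 2 1 3 2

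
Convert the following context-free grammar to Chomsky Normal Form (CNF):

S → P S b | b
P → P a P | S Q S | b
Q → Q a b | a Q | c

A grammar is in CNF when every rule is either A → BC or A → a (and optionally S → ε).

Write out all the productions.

TB → b; S → b; TA → a; P → b; Q → c; S → P X0; X0 → S TB; P → P X1; X1 → TA P; P → S X2; X2 → Q S; Q → Q X3; X3 → TA TB; Q → TA Q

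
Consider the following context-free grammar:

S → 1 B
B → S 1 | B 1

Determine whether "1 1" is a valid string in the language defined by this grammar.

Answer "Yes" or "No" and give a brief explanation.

No - no valid derivation exists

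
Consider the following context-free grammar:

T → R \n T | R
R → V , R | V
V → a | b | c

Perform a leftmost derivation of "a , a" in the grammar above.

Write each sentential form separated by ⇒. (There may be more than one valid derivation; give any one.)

T ⇒ R ⇒ V , R ⇒ a , R ⇒ a , V ⇒ a , a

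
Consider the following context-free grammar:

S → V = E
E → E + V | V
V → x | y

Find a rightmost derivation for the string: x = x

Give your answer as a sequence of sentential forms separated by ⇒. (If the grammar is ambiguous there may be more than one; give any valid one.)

S ⇒ V = E ⇒ V = V ⇒ V = x ⇒ x = x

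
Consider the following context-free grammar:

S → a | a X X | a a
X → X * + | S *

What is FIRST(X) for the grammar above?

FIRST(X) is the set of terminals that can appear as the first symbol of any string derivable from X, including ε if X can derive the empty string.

We compute FIRST(X) using the standard algorithm.
FIRST(S) = {a}
FIRST(X) = {a}
Therefore, FIRST(X) = {a}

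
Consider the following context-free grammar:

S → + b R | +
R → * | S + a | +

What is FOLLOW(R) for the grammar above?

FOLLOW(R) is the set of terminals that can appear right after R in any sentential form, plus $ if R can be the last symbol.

We compute FOLLOW(R) using the standard algorithm.
FOLLOW(S) starts with {$}.
FIRST(R) = {*, +}
FIRST(S) = {+}
FOLLOW(R) = {$, +}
FOLLOW(S) = {$, +}
Therefore, FOLLOW(R) = {$, +}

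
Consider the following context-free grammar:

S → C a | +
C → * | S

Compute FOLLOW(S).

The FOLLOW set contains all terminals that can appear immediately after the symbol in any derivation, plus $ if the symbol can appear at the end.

We compute FOLLOW(S) using the standard algorithm.
FOLLOW(S) starts with {$}.
FIRST(C) = {*, +}
FIRST(S) = {*, +}
FOLLOW(C) = {a}
FOLLOW(S) = {$, a}
Therefore, FOLLOW(S) = {$, a}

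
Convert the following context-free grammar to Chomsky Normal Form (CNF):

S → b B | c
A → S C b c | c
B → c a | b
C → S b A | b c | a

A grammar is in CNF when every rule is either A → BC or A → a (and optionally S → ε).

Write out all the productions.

TB → b; S → c; TC → c; A → c; TA → a; B → b; C → a; S → TB B; A → S X0; X0 → C X1; X1 → TB TC; B → TC TA; C → S X2; X2 → TB A; C → TB TC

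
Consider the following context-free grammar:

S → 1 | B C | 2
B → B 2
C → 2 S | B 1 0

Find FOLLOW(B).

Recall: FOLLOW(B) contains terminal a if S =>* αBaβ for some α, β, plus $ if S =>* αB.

We compute FOLLOW(B) using the standard algorithm.
FOLLOW(S) starts with {$}.
FIRST(B) = {}
FIRST(C) = {2}
FIRST(S) = {1, 2}
FOLLOW(B) = {1, 2}
FOLLOW(C) = {$}
FOLLOW(S) = {$}
Therefore, FOLLOW(B) = {1, 2}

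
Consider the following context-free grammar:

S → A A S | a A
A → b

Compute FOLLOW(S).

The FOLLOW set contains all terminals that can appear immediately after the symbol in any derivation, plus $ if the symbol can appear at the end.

We compute FOLLOW(S) using the standard algorithm.
FOLLOW(S) starts with {$}.
FIRST(A) = {b}
FIRST(S) = {a, b}
FOLLOW(A) = {$, a, b}
FOLLOW(S) = {$}
Therefore, FOLLOW(S) = {$}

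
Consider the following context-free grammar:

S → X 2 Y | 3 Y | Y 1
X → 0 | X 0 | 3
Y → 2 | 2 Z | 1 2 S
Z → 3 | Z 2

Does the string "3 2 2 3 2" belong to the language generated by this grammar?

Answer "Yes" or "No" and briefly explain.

Yes - a valid derivation exists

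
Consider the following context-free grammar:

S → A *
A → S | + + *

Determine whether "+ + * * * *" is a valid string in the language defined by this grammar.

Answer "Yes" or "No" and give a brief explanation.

Yes - a valid derivation exists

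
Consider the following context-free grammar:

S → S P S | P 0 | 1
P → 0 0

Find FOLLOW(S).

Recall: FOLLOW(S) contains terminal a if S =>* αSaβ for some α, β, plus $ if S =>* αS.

We compute FOLLOW(S) using the standard algorithm.
FOLLOW(S) starts with {$}.
FIRST(P) = {0}
FIRST(S) = {0, 1}
FOLLOW(P) = {0, 1}
FOLLOW(S) = {$, 0}
Therefore, FOLLOW(S) = {$, 0}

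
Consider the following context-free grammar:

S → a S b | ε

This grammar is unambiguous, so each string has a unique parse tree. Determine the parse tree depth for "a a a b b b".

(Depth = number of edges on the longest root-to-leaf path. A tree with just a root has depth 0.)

4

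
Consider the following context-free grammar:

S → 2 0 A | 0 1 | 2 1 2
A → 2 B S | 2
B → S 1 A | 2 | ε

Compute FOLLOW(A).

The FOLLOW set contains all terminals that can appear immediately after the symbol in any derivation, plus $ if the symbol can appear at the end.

We compute FOLLOW(A) using the standard algorithm.
FOLLOW(S) starts with {$}.
FIRST(A) = {2}
FIRST(B) = {0, 2, ε}
FIRST(S) = {0, 2}
FOLLOW(A) = {$, 0, 1, 2}
FOLLOW(B) = {0, 2}
FOLLOW(S) = {$, 0, 1, 2}
Therefore, FOLLOW(A) = {$, 0, 1, 2}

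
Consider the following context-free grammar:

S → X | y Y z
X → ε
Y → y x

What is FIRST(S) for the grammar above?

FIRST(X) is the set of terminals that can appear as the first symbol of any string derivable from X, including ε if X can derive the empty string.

We compute FIRST(S) using the standard algorithm.
FIRST(S) = {y, ε}
FIRST(X) = {ε}
FIRST(Y) = {y}
Therefore, FIRST(S) = {y, ε}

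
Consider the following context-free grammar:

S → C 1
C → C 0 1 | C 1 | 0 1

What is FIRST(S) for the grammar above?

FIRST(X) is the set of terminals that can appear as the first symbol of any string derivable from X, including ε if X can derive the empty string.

We compute FIRST(S) using the standard algorithm.
FIRST(C) = {0}
FIRST(S) = {0}
Therefore, FIRST(S) = {0}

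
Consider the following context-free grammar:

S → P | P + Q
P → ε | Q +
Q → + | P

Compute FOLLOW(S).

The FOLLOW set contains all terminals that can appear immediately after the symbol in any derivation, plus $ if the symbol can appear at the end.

We compute FOLLOW(S) using the standard algorithm.
FOLLOW(S) starts with {$}.
FIRST(P) = {+, ε}
FIRST(Q) = {+, ε}
FIRST(S) = {+, ε}
FOLLOW(P) = {$, +}
FOLLOW(Q) = {$, +}
FOLLOW(S) = {$}
Therefore, FOLLOW(S) = {$}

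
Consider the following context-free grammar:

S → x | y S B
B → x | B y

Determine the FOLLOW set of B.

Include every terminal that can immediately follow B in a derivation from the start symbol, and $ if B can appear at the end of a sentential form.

We compute FOLLOW(B) using the standard algorithm.
FOLLOW(S) starts with {$}.
FIRST(B) = {x}
FIRST(S) = {x, y}
FOLLOW(B) = {$, x, y}
FOLLOW(S) = {$, x}
Therefore, FOLLOW(B) = {$, x, y}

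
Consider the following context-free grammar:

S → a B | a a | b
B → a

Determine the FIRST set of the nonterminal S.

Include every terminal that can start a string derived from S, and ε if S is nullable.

We compute FIRST(S) using the standard algorithm.
FIRST(B) = {a}
FIRST(S) = {a, b}
Therefore, FIRST(S) = {a, b}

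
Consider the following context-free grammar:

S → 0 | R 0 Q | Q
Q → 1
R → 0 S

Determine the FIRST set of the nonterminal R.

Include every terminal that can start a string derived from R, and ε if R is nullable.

We compute FIRST(R) using the standard algorithm.
FIRST(Q) = {1}
FIRST(R) = {0}
FIRST(S) = {0, 1}
Therefore, FIRST(R) = {0}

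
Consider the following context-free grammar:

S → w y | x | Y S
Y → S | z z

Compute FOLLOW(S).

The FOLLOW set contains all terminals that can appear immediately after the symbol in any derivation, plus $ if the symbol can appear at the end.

We compute FOLLOW(S) using the standard algorithm.
FOLLOW(S) starts with {$}.
FIRST(S) = {w, x, z}
FIRST(Y) = {w, x, z}
FOLLOW(S) = {$, w, x, z}
FOLLOW(Y) = {w, x, z}
Therefore, FOLLOW(S) = {$, w, x, z}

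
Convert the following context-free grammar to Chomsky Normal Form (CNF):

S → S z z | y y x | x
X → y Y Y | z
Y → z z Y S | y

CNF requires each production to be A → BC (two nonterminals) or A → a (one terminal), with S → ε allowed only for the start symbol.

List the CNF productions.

TZ → z; TY → y; TX → x; S → x; X → z; Y → y; S → S X0; X0 → TZ TZ; S → TY X1; X1 → TY TX; X → TY X2; X2 → Y Y; Y → TZ X3; X3 → TZ X4; X4 → Y S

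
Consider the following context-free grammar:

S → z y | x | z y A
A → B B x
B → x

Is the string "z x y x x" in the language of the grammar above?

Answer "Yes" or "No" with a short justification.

No - no valid derivation exists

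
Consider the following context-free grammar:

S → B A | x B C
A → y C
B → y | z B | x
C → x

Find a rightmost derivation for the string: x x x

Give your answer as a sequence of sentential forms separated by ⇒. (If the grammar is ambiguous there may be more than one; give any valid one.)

S ⇒ x B C ⇒ x B x ⇒ x x x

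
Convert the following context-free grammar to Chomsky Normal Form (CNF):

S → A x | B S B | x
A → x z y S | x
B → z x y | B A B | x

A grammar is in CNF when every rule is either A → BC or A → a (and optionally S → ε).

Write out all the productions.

TX → x; S → x; TZ → z; TY → y; A → x; B → x; S → A TX; S → B X0; X0 → S B; A → TX X1; X1 → TZ X2; X2 → TY S; B → TZ X3; X3 → TX TY; B → B X4; X4 → A B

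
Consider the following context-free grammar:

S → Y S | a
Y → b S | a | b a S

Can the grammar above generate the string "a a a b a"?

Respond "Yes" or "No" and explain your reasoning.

No - no valid derivation exists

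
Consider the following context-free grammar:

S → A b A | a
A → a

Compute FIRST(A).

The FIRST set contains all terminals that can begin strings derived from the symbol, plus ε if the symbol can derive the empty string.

We compute FIRST(A) using the standard algorithm.
FIRST(A) = {a}
FIRST(S) = {a}
Therefore, FIRST(A) = {a}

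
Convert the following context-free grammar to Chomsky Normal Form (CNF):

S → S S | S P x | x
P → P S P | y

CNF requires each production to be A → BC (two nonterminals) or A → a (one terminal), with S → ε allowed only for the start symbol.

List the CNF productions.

TX → x; S → x; P → y; S → S S; S → S X0; X0 → P TX; P → P X1; X1 → S P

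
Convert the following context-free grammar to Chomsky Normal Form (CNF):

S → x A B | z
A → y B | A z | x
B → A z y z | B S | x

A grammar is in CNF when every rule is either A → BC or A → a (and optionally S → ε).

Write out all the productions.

TX → x; S → z; TY → y; TZ → z; A → x; B → x; S → TX X0; X0 → A B; A → TY B; A → A TZ; B → A X1; X1 → TZ X2; X2 → TY TZ; B → B S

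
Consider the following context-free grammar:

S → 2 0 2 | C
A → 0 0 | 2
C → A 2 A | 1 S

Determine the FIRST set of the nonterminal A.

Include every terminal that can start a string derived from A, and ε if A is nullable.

We compute FIRST(A) using the standard algorithm.
FIRST(A) = {0, 2}
FIRST(C) = {0, 1, 2}
FIRST(S) = {0, 1, 2}
Therefore, FIRST(A) = {0, 2}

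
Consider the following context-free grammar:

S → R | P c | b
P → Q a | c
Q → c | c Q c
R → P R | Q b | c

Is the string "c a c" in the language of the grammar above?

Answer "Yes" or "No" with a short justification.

Yes - a valid derivation exists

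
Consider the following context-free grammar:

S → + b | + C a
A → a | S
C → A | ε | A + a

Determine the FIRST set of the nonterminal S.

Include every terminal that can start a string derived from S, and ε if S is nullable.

We compute FIRST(S) using the standard algorithm.
FIRST(A) = {+, a}
FIRST(C) = {+, a, ε}
FIRST(S) = {+}
Therefore, FIRST(S) = {+}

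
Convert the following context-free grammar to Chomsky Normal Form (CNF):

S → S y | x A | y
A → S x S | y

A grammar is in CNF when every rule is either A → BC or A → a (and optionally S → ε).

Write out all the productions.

TY → y; TX → x; S → y; A → y; S → S TY; S → TX A; A → S X0; X0 → TX S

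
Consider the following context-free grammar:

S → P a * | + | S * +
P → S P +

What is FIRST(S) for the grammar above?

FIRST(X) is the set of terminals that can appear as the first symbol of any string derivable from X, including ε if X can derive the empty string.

We compute FIRST(S) using the standard algorithm.
FIRST(P) = {+}
FIRST(S) = {+}
Therefore, FIRST(S) = {+}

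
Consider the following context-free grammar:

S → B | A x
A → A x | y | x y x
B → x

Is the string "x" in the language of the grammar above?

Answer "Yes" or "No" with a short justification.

Yes - a valid derivation exists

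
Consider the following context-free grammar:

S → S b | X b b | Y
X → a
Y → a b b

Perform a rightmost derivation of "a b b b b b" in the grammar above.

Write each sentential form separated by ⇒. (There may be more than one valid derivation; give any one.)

S ⇒ S b ⇒ S b b ⇒ S b b b ⇒ X b b b b b ⇒ a b b b b b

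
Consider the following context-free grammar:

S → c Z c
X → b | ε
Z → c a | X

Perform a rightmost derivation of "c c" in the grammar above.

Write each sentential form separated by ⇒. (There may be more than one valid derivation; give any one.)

S ⇒ c Z c ⇒ c X c ⇒ c c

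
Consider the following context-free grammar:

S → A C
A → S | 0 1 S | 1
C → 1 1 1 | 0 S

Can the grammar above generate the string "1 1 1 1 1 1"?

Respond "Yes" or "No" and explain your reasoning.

No - no valid derivation exists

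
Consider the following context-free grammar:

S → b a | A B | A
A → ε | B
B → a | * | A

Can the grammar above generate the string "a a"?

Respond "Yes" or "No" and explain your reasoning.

Yes - a valid derivation exists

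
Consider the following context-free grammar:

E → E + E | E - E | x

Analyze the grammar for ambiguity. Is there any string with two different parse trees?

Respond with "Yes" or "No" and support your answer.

Yes - the string 'x - x - x + x + x' has two distinct parse trees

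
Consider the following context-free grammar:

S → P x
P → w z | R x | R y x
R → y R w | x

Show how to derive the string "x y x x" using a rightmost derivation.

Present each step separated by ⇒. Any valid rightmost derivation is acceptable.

S ⇒ P x ⇒ R y x x ⇒ x y x x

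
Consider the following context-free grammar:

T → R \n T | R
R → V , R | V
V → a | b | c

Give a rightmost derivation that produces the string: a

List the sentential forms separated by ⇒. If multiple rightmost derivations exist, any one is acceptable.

T ⇒ R ⇒ V ⇒ a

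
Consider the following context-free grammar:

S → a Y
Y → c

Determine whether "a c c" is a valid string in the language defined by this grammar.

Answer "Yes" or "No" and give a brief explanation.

No - no valid derivation exists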